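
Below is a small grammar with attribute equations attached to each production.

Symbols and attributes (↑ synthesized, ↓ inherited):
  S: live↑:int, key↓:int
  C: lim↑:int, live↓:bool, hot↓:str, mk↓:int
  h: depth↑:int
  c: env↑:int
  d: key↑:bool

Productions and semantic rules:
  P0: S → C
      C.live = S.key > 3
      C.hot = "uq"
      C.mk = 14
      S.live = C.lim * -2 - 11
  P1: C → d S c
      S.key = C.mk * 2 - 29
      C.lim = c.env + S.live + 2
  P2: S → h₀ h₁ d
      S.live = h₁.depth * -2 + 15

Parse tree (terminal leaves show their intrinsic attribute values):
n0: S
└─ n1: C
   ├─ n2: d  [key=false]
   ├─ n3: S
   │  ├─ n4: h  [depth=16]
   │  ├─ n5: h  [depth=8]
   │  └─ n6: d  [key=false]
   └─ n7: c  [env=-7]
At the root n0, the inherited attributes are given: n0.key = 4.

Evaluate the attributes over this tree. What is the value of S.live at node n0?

1. n0.key = 4  [given at root]
2. n1.live = true  [S.key > 3]
3. n1.hot = "uq"  ["uq"]
4. n1.mk = 14  [14]
5. n2.key = false  [terminal]
6. n3.key = -1  [C.mk * 2 - 29]
7. n4.depth = 16  [terminal]
8. n5.depth = 8  [terminal]
9. n6.key = false  [terminal]
10. n3.live = -1  [h₁.depth * -2 + 15]
11. n7.env = -7  [terminal]
12. n1.lim = -6  [c.env + S.live + 2]
13. n0.live = 1  [C.lim * -2 - 11]

1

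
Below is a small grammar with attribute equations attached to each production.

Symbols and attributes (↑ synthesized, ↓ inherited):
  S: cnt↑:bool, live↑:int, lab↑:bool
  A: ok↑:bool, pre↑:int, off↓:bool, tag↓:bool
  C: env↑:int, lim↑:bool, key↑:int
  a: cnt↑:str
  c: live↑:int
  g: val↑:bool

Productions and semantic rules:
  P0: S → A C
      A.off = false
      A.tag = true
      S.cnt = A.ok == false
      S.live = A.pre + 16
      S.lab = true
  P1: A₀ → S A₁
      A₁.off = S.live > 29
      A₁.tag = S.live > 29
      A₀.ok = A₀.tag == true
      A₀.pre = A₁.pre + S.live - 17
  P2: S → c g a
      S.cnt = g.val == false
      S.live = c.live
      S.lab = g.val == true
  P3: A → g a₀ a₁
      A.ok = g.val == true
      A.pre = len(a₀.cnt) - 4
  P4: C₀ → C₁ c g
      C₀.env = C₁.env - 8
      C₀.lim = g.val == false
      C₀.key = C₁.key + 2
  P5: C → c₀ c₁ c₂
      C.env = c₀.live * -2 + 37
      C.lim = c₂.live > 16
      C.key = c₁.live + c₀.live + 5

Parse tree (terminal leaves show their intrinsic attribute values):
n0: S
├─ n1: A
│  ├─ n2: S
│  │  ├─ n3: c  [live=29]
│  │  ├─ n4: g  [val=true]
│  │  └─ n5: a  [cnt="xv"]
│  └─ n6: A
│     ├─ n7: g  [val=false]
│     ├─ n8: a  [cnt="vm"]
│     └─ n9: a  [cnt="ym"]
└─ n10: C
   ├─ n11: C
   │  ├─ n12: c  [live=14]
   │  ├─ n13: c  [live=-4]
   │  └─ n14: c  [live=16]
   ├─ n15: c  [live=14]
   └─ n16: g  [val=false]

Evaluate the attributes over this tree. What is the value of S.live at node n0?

1. n1.off = false  [false]
2. n1.tag = true  [true]
3. n3.live = 29  [terminal]
4. n4.val = true  [terminal]
5. n5.cnt = "xv"  [terminal]
6. n2.cnt = false  [g.val == false]
7. n2.live = 29  [c.live]
8. n2.lab = true  [g.val == true]
9. n6.off = false  [S.live > 29]
10. n6.tag = false  [S.live > 29]
11. n7.val = false  [terminal]
12. n8.cnt = "vm"  [terminal]
13. n9.cnt = "ym"  [terminal]
14. n6.ok = false  [g.val == true]
15. n6.pre = -2  [len(a₀.cnt) - 4]
16. n1.ok = true  [A₀.tag == true]
17. n1.pre = 10  [A₁.pre + S.live - 17]
18. n12.live = 14  [terminal]
19. n13.live = -4  [terminal]
20. n14.live = 16  [terminal]
21. n11.env = 9  [c₀.live * -2 + 37]
22. n11.lim = false  [c₂.live > 16]
23. n11.key = 15  [c₁.live + c₀.live + 5]
24. n15.live = 14  [terminal]
25. n16.val = false  [terminal]
26. n10.env = 1  [C₁.env - 8]
27. n10.lim = true  [g.val == false]
28. n10.key = 17  [C₁.key + 2]
29. n0.cnt = false  [A.ok == false]
30. n0.live = 26  [A.pre + 16]
31. n0.lab = true  [true]

26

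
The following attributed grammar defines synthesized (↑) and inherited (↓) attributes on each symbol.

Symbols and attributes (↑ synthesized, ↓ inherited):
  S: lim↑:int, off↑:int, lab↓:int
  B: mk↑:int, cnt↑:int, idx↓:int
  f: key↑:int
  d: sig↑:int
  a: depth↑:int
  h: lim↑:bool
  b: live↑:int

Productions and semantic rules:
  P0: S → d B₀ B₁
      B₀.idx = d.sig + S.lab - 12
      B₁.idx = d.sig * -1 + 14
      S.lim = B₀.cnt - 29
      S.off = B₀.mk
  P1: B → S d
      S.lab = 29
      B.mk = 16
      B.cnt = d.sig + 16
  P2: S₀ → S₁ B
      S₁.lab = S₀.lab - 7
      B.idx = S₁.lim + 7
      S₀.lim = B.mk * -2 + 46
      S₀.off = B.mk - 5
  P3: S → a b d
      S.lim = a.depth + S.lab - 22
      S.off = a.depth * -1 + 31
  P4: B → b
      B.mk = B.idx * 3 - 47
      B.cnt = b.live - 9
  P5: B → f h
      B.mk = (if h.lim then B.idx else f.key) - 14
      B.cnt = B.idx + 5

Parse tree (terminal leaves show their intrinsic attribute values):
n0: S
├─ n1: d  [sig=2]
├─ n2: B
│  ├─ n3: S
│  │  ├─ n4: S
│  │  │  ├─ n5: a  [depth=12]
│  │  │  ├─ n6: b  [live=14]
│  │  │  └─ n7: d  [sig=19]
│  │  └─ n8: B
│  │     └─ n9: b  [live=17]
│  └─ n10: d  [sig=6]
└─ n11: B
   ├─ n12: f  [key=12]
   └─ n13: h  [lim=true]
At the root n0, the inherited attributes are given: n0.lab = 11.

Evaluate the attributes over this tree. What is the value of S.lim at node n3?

26

1. n0.lab = 11  [given at root]
2. n1.sig = 2  [terminal]
3. n2.idx = 1  [d.sig + S.lab - 12]
4. n3.lab = 29  [29]
5. n4.lab = 22  [S₀.lab - 7]
6. n5.depth = 12  [terminal]
7. n6.live = 14  [terminal]
8. n7.sig = 19  [terminal]
9. n4.lim = 12  [a.depth + S.lab - 22]
10. n4.off = 19  [a.depth * -1 + 31]
11. n8.idx = 19  [S₁.lim + 7]
12. n9.live = 17  [terminal]
13. n8.mk = 10  [B.idx * 3 - 47]
14. n8.cnt = 8  [b.live - 9]
15. n3.lim = 26  [B.mk * -2 + 46]
16. n3.off = 5  [B.mk - 5]
17. n10.sig = 6  [terminal]
18. n2.mk = 16  [16]
19. n2.cnt = 22  [d.sig + 16]
20. n11.idx = 12  [d.sig * -1 + 14]
21. n12.key = 12  [terminal]
22. n13.lim = true  [terminal]
23. n11.mk = -2  [(if h.lim then B.idx else f.key) - 14]
24. n11.cnt = 17  [B.idx + 5]
25. n0.lim = -7  [B₀.cnt - 29]
26. n0.off = 16  [B₀.mk]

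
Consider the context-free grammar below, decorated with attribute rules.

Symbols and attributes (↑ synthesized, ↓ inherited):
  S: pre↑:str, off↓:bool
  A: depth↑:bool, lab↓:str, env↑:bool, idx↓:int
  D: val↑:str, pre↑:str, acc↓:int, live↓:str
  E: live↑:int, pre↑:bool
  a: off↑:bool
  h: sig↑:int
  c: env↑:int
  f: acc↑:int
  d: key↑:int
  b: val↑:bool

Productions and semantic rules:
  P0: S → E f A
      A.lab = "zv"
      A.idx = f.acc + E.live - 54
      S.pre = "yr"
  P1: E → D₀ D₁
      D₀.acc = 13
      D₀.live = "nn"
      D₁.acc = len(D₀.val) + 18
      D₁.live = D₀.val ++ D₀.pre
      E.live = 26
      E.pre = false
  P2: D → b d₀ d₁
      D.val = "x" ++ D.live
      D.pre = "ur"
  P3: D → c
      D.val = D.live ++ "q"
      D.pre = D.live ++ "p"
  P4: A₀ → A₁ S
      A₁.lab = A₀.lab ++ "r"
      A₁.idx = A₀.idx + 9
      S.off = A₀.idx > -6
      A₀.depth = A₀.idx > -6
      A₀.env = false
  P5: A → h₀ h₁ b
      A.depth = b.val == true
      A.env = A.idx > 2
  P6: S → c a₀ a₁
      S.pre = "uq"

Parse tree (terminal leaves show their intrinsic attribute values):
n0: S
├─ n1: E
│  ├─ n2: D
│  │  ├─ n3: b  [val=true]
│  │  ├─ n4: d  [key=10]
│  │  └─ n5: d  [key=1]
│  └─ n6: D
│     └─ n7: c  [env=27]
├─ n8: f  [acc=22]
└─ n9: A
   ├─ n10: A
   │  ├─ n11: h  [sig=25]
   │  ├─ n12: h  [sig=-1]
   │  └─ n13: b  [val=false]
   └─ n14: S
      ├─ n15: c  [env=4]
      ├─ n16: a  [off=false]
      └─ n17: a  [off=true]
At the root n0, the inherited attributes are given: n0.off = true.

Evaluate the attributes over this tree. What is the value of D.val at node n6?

"xnnurq"

1. n0.off = true  [given at root]
2. n2.acc = 13  [13]
3. n2.live = "nn"  ["nn"]
4. n3.val = true  [terminal]
5. n4.key = 10  [terminal]
6. n5.key = 1  [terminal]
7. n2.val = "xnn"  ["x" ++ D.live]
8. n2.pre = "ur"  ["ur"]
9. n6.acc = 21  [len(D₀.val) + 18]
10. n6.live = "xnnur"  [D₀.val ++ D₀.pre]
11. n7.env = 27  [terminal]
12. n6.val = "xnnurq"  [D.live ++ "q"]
13. n6.pre = "xnnurp"  [D.live ++ "p"]
14. n1.live = 26  [26]
15. n1.pre = false  [false]
16. n8.acc = 22  [terminal]
17. n9.lab = "zv"  ["zv"]
18. n9.idx = -6  [f.acc + E.live - 54]
19. n10.lab = "zvr"  [A₀.lab ++ "r"]
20. n10.idx = 3  [A₀.idx + 9]
21. n11.sig = 25  [terminal]
22. n12.sig = -1  [terminal]
23. n13.val = false  [terminal]
24. n10.depth = false  [b.val == true]
25. n10.env = true  [A.idx > 2]
26. n14.off = false  [A₀.idx > -6]
27. n15.env = 4  [terminal]
28. n16.off = false  [terminal]
29. n17.off = true  [terminal]
30. n14.pre = "uq"  ["uq"]
31. n9.depth = false  [A₀.idx > -6]
32. n9.env = false  [false]
33. n0.pre = "yr"  ["yr"]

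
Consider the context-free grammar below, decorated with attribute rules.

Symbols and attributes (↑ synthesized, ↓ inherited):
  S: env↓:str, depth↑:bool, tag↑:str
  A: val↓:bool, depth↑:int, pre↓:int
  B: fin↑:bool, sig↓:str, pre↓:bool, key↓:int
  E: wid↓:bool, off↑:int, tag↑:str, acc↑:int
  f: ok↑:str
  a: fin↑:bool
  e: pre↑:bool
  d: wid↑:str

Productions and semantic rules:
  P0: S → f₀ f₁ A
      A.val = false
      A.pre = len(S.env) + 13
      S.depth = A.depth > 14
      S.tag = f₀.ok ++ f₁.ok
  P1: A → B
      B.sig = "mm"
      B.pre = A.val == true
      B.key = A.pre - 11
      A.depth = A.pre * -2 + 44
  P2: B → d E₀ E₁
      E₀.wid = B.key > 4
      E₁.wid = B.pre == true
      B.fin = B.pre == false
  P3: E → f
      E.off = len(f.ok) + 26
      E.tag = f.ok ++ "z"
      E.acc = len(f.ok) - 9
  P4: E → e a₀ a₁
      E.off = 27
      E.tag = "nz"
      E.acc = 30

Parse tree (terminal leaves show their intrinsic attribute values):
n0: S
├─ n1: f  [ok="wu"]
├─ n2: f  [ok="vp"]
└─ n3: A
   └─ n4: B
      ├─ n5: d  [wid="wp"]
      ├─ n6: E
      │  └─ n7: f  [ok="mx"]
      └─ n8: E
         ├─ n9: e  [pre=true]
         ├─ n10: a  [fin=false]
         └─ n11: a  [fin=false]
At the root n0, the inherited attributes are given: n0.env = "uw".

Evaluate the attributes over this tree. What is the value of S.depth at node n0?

false

1. n0.env = "uw"  [given at root]
2. n1.ok = "wu"  [terminal]
3. n2.ok = "vp"  [terminal]
4. n3.val = false  [false]
5. n3.pre = 15  [len(S.env) + 13]
6. n4.sig = "mm"  ["mm"]
7. n4.pre = false  [A.val == true]
8. n4.key = 4  [A.pre - 11]
9. n5.wid = "wp"  [terminal]
10. n6.wid = false  [B.key > 4]
11. n7.ok = "mx"  [terminal]
12. n6.off = 28  [len(f.ok) + 26]
13. n6.tag = "mxz"  [f.ok ++ "z"]
14. n6.acc = -7  [len(f.ok) - 9]
15. n8.wid = false  [B.pre == true]
16. n9.pre = true  [terminal]
17. n10.fin = false  [terminal]
18. n11.fin = false  [terminal]
19. n8.off = 27  [27]
20. n8.tag = "nz"  ["nz"]
21. n8.acc = 30  [30]
22. n4.fin = true  [B.pre == false]
23. n3.depth = 14  [A.pre * -2 + 44]
24. n0.depth = false  [A.depth > 14]
25. n0.tag = "wuvp"  [f₀.ok ++ f₁.ok]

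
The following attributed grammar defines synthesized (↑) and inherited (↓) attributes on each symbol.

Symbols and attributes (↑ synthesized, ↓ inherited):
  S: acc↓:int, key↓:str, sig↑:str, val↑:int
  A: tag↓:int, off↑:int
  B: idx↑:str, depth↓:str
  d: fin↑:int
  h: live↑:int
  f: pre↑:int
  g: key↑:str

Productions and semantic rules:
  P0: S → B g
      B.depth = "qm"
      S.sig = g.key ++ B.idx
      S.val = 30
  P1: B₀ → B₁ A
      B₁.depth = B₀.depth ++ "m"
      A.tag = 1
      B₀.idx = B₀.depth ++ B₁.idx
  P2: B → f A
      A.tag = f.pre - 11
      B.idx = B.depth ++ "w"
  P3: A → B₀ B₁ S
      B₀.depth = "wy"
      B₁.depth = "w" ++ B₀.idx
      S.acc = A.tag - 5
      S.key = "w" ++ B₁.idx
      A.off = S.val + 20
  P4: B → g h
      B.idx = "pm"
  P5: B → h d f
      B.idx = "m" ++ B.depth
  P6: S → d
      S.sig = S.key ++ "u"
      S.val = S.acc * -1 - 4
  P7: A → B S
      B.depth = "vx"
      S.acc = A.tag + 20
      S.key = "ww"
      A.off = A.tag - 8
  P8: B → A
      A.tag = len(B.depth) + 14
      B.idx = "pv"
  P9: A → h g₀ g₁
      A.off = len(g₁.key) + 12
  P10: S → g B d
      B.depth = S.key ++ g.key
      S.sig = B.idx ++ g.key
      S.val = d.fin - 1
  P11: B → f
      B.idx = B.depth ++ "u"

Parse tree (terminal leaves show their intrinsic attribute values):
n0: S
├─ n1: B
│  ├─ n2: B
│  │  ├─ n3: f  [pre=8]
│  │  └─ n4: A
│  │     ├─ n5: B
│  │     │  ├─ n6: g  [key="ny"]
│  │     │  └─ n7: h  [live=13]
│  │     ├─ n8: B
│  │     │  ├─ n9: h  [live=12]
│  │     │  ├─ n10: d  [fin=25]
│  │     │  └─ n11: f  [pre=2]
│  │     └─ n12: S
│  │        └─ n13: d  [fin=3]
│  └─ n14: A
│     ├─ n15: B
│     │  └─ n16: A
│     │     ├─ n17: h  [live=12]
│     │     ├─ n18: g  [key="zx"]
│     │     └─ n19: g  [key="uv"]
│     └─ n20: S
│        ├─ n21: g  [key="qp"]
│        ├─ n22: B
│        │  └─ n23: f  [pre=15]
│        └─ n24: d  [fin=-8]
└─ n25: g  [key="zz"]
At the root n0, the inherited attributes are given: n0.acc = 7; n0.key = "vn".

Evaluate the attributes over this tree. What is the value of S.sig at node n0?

"zzqmqmmw"

1. n0.acc = 7  [given at root]
2. n0.key = "vn"  [given at root]
3. n1.depth = "qm"  ["qm"]
4. n2.depth = "qmm"  [B₀.depth ++ "m"]
5. n3.pre = 8  [terminal]
6. n4.tag = -3  [f.pre - 11]
7. n5.depth = "wy"  ["wy"]
8. n6.key = "ny"  [terminal]
9. n7.live = 13  [terminal]
10. n5.idx = "pm"  ["pm"]
11. n8.depth = "wpm"  ["w" ++ B₀.idx]
12. n9.live = 12  [terminal]
13. n10.fin = 25  [terminal]
14. n11.pre = 2  [terminal]
15. n8.idx = "mwpm"  ["m" ++ B.depth]
16. n12.acc = -8  [A.tag - 5]
17. n12.key = "wmwpm"  ["w" ++ B₁.idx]
18. n13.fin = 3  [terminal]
19. n12.sig = "wmwpmu"  [S.key ++ "u"]
20. n12.val = 4  [S.acc * -1 - 4]
21. n4.off = 24  [S.val + 20]
22. n2.idx = "qmmw"  [B.depth ++ "w"]
23. n14.tag = 1  [1]
24. n15.depth = "vx"  ["vx"]
25. n16.tag = 16  [len(B.depth) + 14]
26. n17.live = 12  [terminal]
27. n18.key = "zx"  [terminal]
28. n19.key = "uv"  [terminal]
29. n16.off = 14  [len(g₁.key) + 12]
30. n15.idx = "pv"  ["pv"]
31. n20.acc = 21  [A.tag + 20]
32. n20.key = "ww"  ["ww"]
33. n21.key = "qp"  [terminal]
34. n22.depth = "wwqp"  [S.key ++ g.key]
35. n23.pre = 15  [terminal]
36. n22.idx = "wwqpu"  [B.depth ++ "u"]
37. n24.fin = -8  [terminal]
38. n20.sig = "wwqpuqp"  [B.idx ++ g.key]
39. n20.val = -9  [d.fin - 1]
40. n14.off = -7  [A.tag - 8]
41. n1.idx = "qmqmmw"  [B₀.depth ++ B₁.idx]
42. n25.key = "zz"  [terminal]
43. n0.sig = "zzqmqmmw"  [g.key ++ B.idx]
44. n0.val = 30  [30]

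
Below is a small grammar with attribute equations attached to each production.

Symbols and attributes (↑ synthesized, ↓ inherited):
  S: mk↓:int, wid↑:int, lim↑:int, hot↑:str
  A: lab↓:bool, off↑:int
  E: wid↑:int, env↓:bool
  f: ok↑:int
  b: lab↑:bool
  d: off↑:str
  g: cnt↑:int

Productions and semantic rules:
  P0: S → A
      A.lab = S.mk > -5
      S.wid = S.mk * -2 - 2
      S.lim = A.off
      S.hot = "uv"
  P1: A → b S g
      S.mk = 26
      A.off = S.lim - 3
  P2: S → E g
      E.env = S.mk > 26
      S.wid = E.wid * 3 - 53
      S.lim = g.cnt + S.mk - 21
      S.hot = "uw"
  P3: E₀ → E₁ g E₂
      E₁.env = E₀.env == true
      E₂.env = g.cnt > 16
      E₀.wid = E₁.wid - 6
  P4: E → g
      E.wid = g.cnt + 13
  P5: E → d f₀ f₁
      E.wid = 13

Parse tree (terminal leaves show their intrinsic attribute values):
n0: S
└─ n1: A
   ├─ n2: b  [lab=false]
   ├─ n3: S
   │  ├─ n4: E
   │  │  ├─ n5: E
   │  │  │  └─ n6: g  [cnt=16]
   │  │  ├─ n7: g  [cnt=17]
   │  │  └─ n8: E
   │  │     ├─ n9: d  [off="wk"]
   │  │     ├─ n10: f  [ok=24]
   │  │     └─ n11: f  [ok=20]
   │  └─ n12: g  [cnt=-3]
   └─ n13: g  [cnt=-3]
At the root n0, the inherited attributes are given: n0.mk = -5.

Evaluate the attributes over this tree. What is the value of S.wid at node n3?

16

1. n0.mk = -5  [given at root]
2. n1.lab = false  [S.mk > -5]
3. n2.lab = false  [terminal]
4. n3.mk = 26  [26]
5. n4.env = false  [S.mk > 26]
6. n5.env = false  [E₀.env == true]
7. n6.cnt = 16  [terminal]
8. n5.wid = 29  [g.cnt + 13]
9. n7.cnt = 17  [terminal]
10. n8.env = true  [g.cnt > 16]
11. n9.off = "wk"  [terminal]
12. n10.ok = 24  [terminal]
13. n11.ok = 20  [terminal]
14. n8.wid = 13  [13]
15. n4.wid = 23  [E₁.wid - 6]
16. n12.cnt = -3  [terminal]
17. n3.wid = 16  [E.wid * 3 - 53]
18. n3.lim = 2  [g.cnt + S.mk - 21]
19. n3.hot = "uw"  ["uw"]
20. n13.cnt = -3  [terminal]
21. n1.off = -1  [S.lim - 3]
22. n0.wid = 8  [S.mk * -2 - 2]
23. n0.lim = -1  [A.off]
24. n0.hot = "uv"  ["uv"]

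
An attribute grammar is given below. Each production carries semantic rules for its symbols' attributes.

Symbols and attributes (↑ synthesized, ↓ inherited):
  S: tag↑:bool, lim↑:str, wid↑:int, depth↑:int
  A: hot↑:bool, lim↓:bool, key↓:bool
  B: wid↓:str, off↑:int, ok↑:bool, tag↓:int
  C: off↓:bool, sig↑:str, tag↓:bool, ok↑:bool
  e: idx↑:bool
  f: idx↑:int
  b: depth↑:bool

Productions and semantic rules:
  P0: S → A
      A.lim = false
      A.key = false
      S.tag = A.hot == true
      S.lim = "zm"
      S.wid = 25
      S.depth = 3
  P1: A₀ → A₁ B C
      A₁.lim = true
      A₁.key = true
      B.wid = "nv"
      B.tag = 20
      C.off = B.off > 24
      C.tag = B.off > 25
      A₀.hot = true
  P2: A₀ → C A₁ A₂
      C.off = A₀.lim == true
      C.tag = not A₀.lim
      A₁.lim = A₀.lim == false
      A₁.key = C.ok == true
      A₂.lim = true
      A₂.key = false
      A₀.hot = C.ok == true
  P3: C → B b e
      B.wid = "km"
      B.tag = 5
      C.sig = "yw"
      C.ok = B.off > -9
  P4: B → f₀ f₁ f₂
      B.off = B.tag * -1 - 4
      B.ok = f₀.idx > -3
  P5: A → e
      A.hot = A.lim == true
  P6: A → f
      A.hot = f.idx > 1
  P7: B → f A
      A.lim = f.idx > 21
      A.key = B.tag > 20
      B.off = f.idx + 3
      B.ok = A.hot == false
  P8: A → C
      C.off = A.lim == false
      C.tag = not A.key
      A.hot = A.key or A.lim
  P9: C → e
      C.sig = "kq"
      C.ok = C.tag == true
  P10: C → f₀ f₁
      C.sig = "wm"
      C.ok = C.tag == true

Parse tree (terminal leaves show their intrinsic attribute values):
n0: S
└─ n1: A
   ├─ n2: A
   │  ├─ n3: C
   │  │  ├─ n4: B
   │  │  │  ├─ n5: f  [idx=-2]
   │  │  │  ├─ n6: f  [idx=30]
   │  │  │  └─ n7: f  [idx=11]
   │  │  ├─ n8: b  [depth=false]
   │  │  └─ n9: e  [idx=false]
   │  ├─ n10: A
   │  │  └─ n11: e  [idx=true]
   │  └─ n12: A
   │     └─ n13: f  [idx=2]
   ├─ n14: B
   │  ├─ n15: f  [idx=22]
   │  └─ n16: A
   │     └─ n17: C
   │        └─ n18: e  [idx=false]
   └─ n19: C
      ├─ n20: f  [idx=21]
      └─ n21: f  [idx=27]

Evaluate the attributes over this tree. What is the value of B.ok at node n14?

false

1. n1.lim = false  [false]
2. n1.key = false  [false]
3. n2.lim = true  [true]
4. n2.key = true  [true]
5. n3.off = true  [A₀.lim == true]
6. n3.tag = false  [not A₀.lim]
7. n4.wid = "km"  ["km"]
8. n4.tag = 5  [5]
9. n5.idx = -2  [terminal]
10. n6.idx = 30  [terminal]
11. n7.idx = 11  [terminal]
12. n4.off = -9  [B.tag * -1 - 4]
13. n4.ok = true  [f₀.idx > -3]
14. n8.depth = false  [terminal]
15. n9.idx = false  [terminal]
16. n3.sig = "yw"  ["yw"]
17. n3.ok = false  [B.off > -9]
18. n10.lim = false  [A₀.lim == false]
19. n10.key = false  [C.ok == true]
20. n11.idx = true  [terminal]
21. n10.hot = false  [A.lim == true]
22. n12.lim = true  [true]
23. n12.key = false  [false]
24. n13.idx = 2  [terminal]
25. n12.hot = true  [f.idx > 1]
26. n2.hot = false  [C.ok == true]
27. n14.wid = "nv"  ["nv"]
28. n14.tag = 20  [20]
29. n15.idx = 22  [terminal]
30. n16.lim = true  [f.idx > 21]
31. n16.key = false  [B.tag > 20]
32. n17.off = false  [A.lim == false]
33. n17.tag = true  [not A.key]
34. n18.idx = false  [terminal]
35. n17.sig = "kq"  ["kq"]
36. n17.ok = true  [C.tag == true]
37. n16.hot = true  [A.key or A.lim]
38. n14.off = 25  [f.idx + 3]
39. n14.ok = false  [A.hot == false]
40. n19.off = true  [B.off > 24]
41. n19.tag = false  [B.off > 25]
42. n20.idx = 21  [terminal]
43. n21.idx = 27  [terminal]
44. n19.sig = "wm"  ["wm"]
45. n19.ok = false  [C.tag == true]
46. n1.hot = true  [true]
47. n0.tag = true  [A.hot == true]
48. n0.lim = "zm"  ["zm"]
49. n0.wid = 25  [25]
50. n0.depth = 3  [3]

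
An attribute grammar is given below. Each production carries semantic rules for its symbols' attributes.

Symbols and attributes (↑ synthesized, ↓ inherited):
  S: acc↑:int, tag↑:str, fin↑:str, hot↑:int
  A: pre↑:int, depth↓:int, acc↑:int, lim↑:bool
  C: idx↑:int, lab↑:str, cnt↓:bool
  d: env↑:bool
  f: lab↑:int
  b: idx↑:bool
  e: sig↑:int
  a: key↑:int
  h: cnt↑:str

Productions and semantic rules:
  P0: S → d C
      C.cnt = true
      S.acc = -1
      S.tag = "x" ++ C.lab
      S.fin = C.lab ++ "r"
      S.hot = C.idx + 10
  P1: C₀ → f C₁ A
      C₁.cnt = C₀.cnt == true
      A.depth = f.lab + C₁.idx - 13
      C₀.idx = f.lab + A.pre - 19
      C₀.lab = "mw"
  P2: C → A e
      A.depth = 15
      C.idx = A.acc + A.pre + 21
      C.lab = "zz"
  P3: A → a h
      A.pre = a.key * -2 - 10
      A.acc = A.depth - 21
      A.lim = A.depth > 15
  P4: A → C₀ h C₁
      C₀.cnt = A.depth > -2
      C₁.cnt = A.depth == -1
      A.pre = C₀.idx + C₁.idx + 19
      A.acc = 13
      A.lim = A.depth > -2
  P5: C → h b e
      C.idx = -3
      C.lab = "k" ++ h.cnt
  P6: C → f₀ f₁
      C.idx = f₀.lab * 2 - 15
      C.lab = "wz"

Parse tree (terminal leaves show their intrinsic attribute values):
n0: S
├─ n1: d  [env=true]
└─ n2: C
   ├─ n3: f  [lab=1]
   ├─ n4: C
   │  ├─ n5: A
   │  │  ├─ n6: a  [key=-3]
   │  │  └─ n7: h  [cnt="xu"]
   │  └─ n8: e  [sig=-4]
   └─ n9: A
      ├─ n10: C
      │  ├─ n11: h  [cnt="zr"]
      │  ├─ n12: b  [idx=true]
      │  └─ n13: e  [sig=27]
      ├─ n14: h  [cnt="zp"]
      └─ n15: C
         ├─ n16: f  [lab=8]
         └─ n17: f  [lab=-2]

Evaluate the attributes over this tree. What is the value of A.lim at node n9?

true

1. n1.env = true  [terminal]
2. n2.cnt = true  [true]
3. n3.lab = 1  [terminal]
4. n4.cnt = true  [C₀.cnt == true]
5. n5.depth = 15  [15]
6. n6.key = -3  [terminal]
7. n7.cnt = "xu"  [terminal]
8. n5.pre = -4  [a.key * -2 - 10]
9. n5.acc = -6  [A.depth - 21]
10. n5.lim = false  [A.depth > 15]
11. n8.sig = -4  [terminal]
12. n4.idx = 11  [A.acc + A.pre + 21]
13. n4.lab = "zz"  ["zz"]
14. n9.depth = -1  [f.lab + C₁.idx - 13]
15. n10.cnt = true  [A.depth > -2]
16. n11.cnt = "zr"  [terminal]
17. n12.idx = true  [terminal]
18. n13.sig = 27  [terminal]
19. n10.idx = -3  [-3]
20. n10.lab = "kzr"  ["k" ++ h.cnt]
21. n14.cnt = "zp"  [terminal]
22. n15.cnt = true  [A.depth == -1]
23. n16.lab = 8  [terminal]
24. n17.lab = -2  [terminal]
25. n15.idx = 1  [f₀.lab * 2 - 15]
26. n15.lab = "wz"  ["wz"]
27. n9.pre = 17  [C₀.idx + C₁.idx + 19]
28. n9.acc = 13  [13]
29. n9.lim = true  [A.depth > -2]
30. n2.idx = -1  [f.lab + A.pre - 19]
31. n2.lab = "mw"  ["mw"]
32. n0.acc = -1  [-1]
33. n0.tag = "xmw"  ["x" ++ C.lab]
34. n0.fin = "mwr"  [C.lab ++ "r"]
35. n0.hot = 9  [C.idx + 10]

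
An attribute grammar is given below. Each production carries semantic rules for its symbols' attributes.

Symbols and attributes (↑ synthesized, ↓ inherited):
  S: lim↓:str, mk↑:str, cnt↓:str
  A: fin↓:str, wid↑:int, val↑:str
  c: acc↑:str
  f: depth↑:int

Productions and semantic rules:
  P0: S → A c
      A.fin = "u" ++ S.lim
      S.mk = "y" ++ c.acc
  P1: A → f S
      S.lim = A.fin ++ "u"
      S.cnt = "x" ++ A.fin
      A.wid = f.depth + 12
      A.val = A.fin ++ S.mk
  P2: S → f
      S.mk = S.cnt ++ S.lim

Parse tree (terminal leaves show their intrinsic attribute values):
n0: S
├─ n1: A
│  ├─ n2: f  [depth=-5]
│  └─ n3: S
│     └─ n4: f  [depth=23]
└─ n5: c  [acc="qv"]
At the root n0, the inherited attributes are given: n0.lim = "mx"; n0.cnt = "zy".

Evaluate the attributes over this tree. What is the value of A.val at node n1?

1. n0.lim = "mx"  [given at root]
2. n0.cnt = "zy"  [given at root]
3. n1.fin = "umx"  ["u" ++ S.lim]
4. n2.depth = -5  [terminal]
5. n3.lim = "umxu"  [A.fin ++ "u"]
6. n3.cnt = "xumx"  ["x" ++ A.fin]
7. n4.depth = 23  [terminal]
8. n3.mk = "xumxumxu"  [S.cnt ++ S.lim]
9. n1.wid = 7  [f.depth + 12]
10. n1.val = "umxxumxumxu"  [A.fin ++ S.mk]
11. n5.acc = "qv"  [terminal]
12. n0.mk = "yqv"  ["y" ++ c.acc]

"umxxumxumxu"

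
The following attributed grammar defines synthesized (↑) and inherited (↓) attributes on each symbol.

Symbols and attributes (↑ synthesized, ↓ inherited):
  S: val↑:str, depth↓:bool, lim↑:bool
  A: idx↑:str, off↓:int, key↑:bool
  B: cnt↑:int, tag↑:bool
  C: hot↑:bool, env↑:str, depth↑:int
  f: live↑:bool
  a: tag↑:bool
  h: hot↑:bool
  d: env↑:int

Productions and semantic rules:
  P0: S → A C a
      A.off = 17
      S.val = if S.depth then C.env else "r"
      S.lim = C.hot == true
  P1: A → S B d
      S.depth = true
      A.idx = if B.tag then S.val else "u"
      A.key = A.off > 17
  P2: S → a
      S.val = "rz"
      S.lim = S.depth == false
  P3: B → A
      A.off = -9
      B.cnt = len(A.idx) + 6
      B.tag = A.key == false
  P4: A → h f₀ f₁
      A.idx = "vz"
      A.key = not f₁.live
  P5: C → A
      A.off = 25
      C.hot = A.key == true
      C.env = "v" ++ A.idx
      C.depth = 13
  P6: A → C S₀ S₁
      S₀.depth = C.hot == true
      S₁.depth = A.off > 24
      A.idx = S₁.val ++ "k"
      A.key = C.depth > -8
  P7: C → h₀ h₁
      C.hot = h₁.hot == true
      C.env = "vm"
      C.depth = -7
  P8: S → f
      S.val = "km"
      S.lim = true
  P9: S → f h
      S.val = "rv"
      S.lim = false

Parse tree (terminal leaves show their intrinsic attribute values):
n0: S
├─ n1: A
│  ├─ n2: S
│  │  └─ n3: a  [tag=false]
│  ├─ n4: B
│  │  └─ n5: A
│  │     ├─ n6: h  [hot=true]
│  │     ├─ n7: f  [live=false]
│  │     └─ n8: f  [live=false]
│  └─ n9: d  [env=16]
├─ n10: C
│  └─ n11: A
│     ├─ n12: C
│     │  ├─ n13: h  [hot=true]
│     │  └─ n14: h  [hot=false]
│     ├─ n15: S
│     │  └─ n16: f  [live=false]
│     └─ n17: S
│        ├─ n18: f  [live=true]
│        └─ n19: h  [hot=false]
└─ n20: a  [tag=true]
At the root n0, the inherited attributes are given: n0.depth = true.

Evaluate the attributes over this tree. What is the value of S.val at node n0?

1. n0.depth = true  [given at root]
2. n1.off = 17  [17]
3. n2.depth = true  [true]
4. n3.tag = false  [terminal]
5. n2.val = "rz"  ["rz"]
6. n2.lim = false  [S.depth == false]
7. n5.off = -9  [-9]
8. n6.hot = true  [terminal]
9. n7.live = false  [terminal]
10. n8.live = false  [terminal]
11. n5.idx = "vz"  ["vz"]
12. n5.key = true  [not f₁.live]
13. n4.cnt = 8  [len(A.idx) + 6]
14. n4.tag = false  [A.key == false]
15. n9.env = 16  [terminal]
16. n1.idx = "u"  [if B.tag then S.val else "u"]
17. n1.key = false  [A.off > 17]
18. n11.off = 25  [25]
19. n13.hot = true  [terminal]
20. n14.hot = false  [terminal]
21. n12.hot = false  [h₁.hot == true]
22. n12.env = "vm"  ["vm"]
23. n12.depth = -7  [-7]
24. n15.depth = false  [C.hot == true]
25. n16.live = false  [terminal]
26. n15.val = "km"  ["km"]
27. n15.lim = true  [true]
28. n17.depth = true  [A.off > 24]
29. n18.live = true  [terminal]
30. n19.hot = false  [terminal]
31. n17.val = "rv"  ["rv"]
32. n17.lim = false  [false]
33. n11.idx = "rvk"  [S₁.val ++ "k"]
34. n11.key = true  [C.depth > -8]
35. n10.hot = true  [A.key == true]
36. n10.env = "vrvk"  ["v" ++ A.idx]
37. n10.depth = 13  [13]
38. n20.tag = true  [terminal]
39. n0.val = "vrvk"  [if S.depth then C.env else "r"]
40. n0.lim = true  [C.hot == true]

"vrvk"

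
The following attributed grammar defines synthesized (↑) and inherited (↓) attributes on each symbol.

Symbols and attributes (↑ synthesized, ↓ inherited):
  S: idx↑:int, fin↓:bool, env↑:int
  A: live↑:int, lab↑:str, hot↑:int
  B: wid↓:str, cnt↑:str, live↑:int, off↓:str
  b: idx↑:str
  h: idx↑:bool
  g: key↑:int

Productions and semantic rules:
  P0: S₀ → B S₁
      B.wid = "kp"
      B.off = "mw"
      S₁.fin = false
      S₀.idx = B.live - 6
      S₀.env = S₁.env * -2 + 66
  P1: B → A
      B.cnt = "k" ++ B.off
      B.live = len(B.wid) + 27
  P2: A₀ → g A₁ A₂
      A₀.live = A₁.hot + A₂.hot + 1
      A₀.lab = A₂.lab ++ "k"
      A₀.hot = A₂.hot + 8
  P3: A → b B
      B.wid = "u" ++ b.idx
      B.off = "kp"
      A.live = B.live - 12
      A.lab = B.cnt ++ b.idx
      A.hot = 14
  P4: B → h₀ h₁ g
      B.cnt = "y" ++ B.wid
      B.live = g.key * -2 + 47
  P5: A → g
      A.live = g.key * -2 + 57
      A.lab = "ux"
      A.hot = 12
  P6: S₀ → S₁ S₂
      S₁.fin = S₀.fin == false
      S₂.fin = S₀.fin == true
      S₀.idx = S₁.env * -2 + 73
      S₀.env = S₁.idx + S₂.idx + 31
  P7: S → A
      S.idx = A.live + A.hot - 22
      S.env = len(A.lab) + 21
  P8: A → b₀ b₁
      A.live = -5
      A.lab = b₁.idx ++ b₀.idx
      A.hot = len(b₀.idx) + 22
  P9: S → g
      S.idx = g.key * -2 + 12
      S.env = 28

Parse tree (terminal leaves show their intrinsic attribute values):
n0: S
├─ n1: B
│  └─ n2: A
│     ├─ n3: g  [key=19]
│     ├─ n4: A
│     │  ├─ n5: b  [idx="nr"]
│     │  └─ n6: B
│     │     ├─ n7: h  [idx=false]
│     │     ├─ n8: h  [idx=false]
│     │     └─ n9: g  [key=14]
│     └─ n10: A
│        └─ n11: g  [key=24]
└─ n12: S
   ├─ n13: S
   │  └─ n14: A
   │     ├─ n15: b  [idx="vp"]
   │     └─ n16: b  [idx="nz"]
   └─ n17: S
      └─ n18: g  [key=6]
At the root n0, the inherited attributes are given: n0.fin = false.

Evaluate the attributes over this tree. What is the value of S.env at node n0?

10

1. n0.fin = false  [given at root]
2. n1.wid = "kp"  ["kp"]
3. n1.off = "mw"  ["mw"]
4. n3.key = 19  [terminal]
5. n5.idx = "nr"  [terminal]
6. n6.wid = "unr"  ["u" ++ b.idx]
7. n6.off = "kp"  ["kp"]
8. n7.idx = false  [terminal]
9. n8.idx = false  [terminal]
10. n9.key = 14  [terminal]
11. n6.cnt = "yunr"  ["y" ++ B.wid]
12. n6.live = 19  [g.key * -2 + 47]
13. n4.live = 7  [B.live - 12]
14. n4.lab = "yunrnr"  [B.cnt ++ b.idx]
15. n4.hot = 14  [14]
16. n11.key = 24  [terminal]
17. n10.live = 9  [g.key * -2 + 57]
18. n10.lab = "ux"  ["ux"]
19. n10.hot = 12  [12]
20. n2.live = 27  [A₁.hot + A₂.hot + 1]
21. n2.lab = "uxk"  [A₂.lab ++ "k"]
22. n2.hot = 20  [A₂.hot + 8]
23. n1.cnt = "kmw"  ["k" ++ B.off]
24. n1.live = 29  [len(B.wid) + 27]
25. n12.fin = false  [false]
26. n13.fin = true  [S₀.fin == false]
27. n15.idx = "vp"  [terminal]
28. n16.idx = "nz"  [terminal]
29. n14.live = -5  [-5]
30. n14.lab = "nzvp"  [b₁.idx ++ b₀.idx]
31. n14.hot = 24  [len(b₀.idx) + 22]
32. n13.idx = -3  [A.live + A.hot - 22]
33. n13.env = 25  [len(A.lab) + 21]
34. n17.fin = false  [S₀.fin == true]
35. n18.key = 6  [terminal]
36. n17.idx = 0  [g.key * -2 + 12]
37. n17.env = 28  [28]
38. n12.idx = 23  [S₁.env * -2 + 73]
39. n12.env = 28  [S₁.idx + S₂.idx + 31]
40. n0.idx = 23  [B.live - 6]
41. n0.env = 10  [S₁.env * -2 + 66]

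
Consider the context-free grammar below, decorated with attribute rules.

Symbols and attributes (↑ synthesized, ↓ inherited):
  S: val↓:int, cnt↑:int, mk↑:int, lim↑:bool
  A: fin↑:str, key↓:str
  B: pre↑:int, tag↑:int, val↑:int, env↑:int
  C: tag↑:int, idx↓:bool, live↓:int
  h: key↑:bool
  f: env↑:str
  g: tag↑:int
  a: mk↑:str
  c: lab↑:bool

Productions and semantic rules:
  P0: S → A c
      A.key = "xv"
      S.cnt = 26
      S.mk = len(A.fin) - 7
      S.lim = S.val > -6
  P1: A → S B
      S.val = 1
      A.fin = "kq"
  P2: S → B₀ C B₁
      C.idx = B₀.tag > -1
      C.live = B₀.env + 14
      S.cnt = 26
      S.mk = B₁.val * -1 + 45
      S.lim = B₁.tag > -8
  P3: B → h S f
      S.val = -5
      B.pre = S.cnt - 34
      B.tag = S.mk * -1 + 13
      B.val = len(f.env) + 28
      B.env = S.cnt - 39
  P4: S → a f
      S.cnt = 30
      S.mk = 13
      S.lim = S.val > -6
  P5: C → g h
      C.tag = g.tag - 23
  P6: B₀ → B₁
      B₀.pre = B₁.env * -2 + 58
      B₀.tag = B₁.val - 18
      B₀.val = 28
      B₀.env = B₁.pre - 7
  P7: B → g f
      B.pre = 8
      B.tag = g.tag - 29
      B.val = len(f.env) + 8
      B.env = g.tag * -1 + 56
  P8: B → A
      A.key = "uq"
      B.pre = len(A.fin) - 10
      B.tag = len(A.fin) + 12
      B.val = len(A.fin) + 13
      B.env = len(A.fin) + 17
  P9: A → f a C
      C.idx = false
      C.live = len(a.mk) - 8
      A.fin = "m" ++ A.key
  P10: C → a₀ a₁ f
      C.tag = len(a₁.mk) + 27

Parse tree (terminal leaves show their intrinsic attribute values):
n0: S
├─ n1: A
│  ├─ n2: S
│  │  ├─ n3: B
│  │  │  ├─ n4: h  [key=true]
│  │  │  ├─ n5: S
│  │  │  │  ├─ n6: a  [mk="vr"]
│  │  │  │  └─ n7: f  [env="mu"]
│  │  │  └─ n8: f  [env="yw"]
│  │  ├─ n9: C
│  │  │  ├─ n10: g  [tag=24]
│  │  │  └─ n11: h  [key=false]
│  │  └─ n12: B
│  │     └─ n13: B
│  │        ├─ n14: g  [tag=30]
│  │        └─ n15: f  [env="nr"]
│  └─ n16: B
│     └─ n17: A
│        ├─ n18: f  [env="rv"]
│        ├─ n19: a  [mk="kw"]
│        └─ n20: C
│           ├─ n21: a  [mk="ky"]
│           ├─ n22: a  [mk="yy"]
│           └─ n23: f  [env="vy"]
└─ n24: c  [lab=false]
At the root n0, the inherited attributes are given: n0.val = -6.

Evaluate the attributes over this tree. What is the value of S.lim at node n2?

false

1. n0.val = -6  [given at root]
2. n1.key = "xv"  ["xv"]
3. n2.val = 1  [1]
4. n4.key = true  [terminal]
5. n5.val = -5  [-5]
6. n6.mk = "vr"  [terminal]
7. n7.env = "mu"  [terminal]
8. n5.cnt = 30  [30]
9. n5.mk = 13  [13]
10. n5.lim = true  [S.val > -6]
11. n8.env = "yw"  [terminal]
12. n3.pre = -4  [S.cnt - 34]
13. n3.tag = 0  [S.mk * -1 + 13]
14. n3.val = 30  [len(f.env) + 28]
15. n3.env = -9  [S.cnt - 39]
16. n9.idx = true  [B₀.tag > -1]
17. n9.live = 5  [B₀.env + 14]
18. n10.tag = 24  [terminal]
19. n11.key = false  [terminal]
20. n9.tag = 1  [g.tag - 23]
21. n14.tag = 30  [terminal]
22. n15.env = "nr"  [terminal]
23. n13.pre = 8  [8]
24. n13.tag = 1  [g.tag - 29]
25. n13.val = 10  [len(f.env) + 8]
26. n13.env = 26  [g.tag * -1 + 56]
27. n12.pre = 6  [B₁.env * -2 + 58]
28. n12.tag = -8  [B₁.val - 18]
29. n12.val = 28  [28]
30. n12.env = 1  [B₁.pre - 7]
31. n2.cnt = 26  [26]
32. n2.mk = 17  [B₁.val * -1 + 45]
33. n2.lim = false  [B₁.tag > -8]
34. n17.key = "uq"  ["uq"]
35. n18.env = "rv"  [terminal]
36. n19.mk = "kw"  [terminal]
37. n20.idx = false  [false]
38. n20.live = -6  [len(a.mk) - 8]
39. n21.mk = "ky"  [terminal]
40. n22.mk = "yy"  [terminal]
41. n23.env = "vy"  [terminal]
42. n20.tag = 29  [len(a₁.mk) + 27]
43. n17.fin = "muq"  ["m" ++ A.key]
44. n16.pre = -7  [len(A.fin) - 10]
45. n16.tag = 15  [len(A.fin) + 12]
46. n16.val = 16  [len(A.fin) + 13]
47. n16.env = 20  [len(A.fin) + 17]
48. n1.fin = "kq"  ["kq"]
49. n24.lab = false  [terminal]
50. n0.cnt = 26  [26]
51. n0.mk = -5  [len(A.fin) - 7]
52. n0.lim = false  [S.val > -6]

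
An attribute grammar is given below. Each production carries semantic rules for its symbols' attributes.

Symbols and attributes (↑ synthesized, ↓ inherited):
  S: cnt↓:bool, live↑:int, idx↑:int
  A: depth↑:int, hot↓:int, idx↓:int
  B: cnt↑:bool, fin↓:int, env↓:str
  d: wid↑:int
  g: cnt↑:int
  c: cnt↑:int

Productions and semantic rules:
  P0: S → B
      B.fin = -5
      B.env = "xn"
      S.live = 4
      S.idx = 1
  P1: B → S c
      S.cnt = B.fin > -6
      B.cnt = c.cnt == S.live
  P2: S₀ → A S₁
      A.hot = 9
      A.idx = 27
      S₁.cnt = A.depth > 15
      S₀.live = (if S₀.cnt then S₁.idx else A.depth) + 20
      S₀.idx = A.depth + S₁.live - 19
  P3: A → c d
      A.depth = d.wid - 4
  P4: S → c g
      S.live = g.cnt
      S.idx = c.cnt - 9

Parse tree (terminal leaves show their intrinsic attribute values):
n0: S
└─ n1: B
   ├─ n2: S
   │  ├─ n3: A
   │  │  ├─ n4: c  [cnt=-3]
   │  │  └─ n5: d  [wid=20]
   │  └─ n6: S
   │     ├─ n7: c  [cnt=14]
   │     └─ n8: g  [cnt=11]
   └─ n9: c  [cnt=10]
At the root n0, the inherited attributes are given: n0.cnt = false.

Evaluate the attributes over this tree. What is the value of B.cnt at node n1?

false

1. n0.cnt = false  [given at root]
2. n1.fin = -5  [-5]
3. n1.env = "xn"  ["xn"]
4. n2.cnt = true  [B.fin > -6]
5. n3.hot = 9  [9]
6. n3.idx = 27  [27]
7. n4.cnt = -3  [terminal]
8. n5.wid = 20  [terminal]
9. n3.depth = 16  [d.wid - 4]
10. n6.cnt = true  [A.depth > 15]
11. n7.cnt = 14  [terminal]
12. n8.cnt = 11  [terminal]
13. n6.live = 11  [g.cnt]
14. n6.idx = 5  [c.cnt - 9]
15. n2.live = 25  [(if S₀.cnt then S₁.idx else A.depth) + 20]
16. n2.idx = 8  [A.depth + S₁.live - 19]
17. n9.cnt = 10  [terminal]
18. n1.cnt = false  [c.cnt == S.live]
19. n0.live = 4  [4]
20. n0.idx = 1  [1]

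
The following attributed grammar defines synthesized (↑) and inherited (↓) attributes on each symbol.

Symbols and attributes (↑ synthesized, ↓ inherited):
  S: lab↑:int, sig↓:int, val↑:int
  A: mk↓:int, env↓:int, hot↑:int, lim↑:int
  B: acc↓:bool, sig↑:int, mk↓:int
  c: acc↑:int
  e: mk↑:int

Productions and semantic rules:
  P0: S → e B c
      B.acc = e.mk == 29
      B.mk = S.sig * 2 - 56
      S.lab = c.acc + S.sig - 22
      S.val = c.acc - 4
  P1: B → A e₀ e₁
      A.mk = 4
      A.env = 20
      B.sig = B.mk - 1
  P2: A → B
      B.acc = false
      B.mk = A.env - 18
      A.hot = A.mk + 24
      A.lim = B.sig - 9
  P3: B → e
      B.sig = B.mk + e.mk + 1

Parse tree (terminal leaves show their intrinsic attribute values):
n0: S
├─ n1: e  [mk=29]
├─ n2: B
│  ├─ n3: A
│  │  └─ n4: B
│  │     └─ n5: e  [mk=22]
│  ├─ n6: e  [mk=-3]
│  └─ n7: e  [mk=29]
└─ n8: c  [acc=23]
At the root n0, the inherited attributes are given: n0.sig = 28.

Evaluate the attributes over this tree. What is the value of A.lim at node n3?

1. n0.sig = 28  [given at root]
2. n1.mk = 29  [terminal]
3. n2.acc = true  [e.mk == 29]
4. n2.mk = 0  [S.sig * 2 - 56]
5. n3.mk = 4  [4]
6. n3.env = 20  [20]
7. n4.acc = false  [false]
8. n4.mk = 2  [A.env - 18]
9. n5.mk = 22  [terminal]
10. n4.sig = 25  [B.mk + e.mk + 1]
11. n3.hot = 28  [A.mk + 24]
12. n3.lim = 16  [B.sig - 9]
13. n6.mk = -3  [terminal]
14. n7.mk = 29  [terminal]
15. n2.sig = -1  [B.mk - 1]
16. n8.acc = 23  [terminal]
17. n0.lab = 29  [c.acc + S.sig - 22]
18. n0.val = 19  [c.acc - 4]

16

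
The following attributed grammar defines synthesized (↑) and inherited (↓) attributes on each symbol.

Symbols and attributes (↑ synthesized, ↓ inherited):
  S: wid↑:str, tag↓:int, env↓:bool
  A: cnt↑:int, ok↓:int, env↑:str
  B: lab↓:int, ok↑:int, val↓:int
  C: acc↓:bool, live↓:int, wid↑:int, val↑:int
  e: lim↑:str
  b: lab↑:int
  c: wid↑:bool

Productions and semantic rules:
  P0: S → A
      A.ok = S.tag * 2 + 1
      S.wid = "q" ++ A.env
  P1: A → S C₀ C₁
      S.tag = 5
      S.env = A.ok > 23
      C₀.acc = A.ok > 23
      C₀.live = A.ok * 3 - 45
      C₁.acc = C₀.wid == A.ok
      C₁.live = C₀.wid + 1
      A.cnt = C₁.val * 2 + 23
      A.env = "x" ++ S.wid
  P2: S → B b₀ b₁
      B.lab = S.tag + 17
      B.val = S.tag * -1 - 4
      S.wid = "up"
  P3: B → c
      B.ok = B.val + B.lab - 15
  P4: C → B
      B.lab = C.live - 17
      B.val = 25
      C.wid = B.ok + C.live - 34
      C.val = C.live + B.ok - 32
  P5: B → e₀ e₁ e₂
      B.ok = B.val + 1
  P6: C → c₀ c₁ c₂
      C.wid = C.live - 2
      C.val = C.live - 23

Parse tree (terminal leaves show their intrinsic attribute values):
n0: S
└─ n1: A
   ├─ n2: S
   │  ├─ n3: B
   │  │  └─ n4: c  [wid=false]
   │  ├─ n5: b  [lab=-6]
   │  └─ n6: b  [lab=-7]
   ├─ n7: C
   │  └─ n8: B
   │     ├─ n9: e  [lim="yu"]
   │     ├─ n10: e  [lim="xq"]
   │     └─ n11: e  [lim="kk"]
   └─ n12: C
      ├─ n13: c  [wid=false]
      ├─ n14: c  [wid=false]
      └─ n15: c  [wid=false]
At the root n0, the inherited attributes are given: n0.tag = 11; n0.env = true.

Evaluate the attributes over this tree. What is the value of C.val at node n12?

-6

1. n0.tag = 11  [given at root]
2. n0.env = true  [given at root]
3. n1.ok = 23  [S.tag * 2 + 1]
4. n2.tag = 5  [5]
5. n2.env = false  [A.ok > 23]
6. n3.lab = 22  [S.tag + 17]
7. n3.val = -9  [S.tag * -1 - 4]
8. n4.wid = false  [terminal]
9. n3.ok = -2  [B.val + B.lab - 15]
10. n5.lab = -6  [terminal]
11. n6.lab = -7  [terminal]
12. n2.wid = "up"  ["up"]
13. n7.acc = false  [A.ok > 23]
14. n7.live = 24  [A.ok * 3 - 45]
15. n8.lab = 7  [C.live - 17]
16. n8.val = 25  [25]
17. n9.lim = "yu"  [terminal]
18. n10.lim = "xq"  [terminal]
19. n11.lim = "kk"  [terminal]
20. n8.ok = 26  [B.val + 1]
21. n7.wid = 16  [B.ok + C.live - 34]
22. n7.val = 18  [C.live + B.ok - 32]
23. n12.acc = false  [C₀.wid == A.ok]
24. n12.live = 17  [C₀.wid + 1]
25. n13.wid = false  [terminal]
26. n14.wid = false  [terminal]
27. n15.wid = false  [terminal]
28. n12.wid = 15  [C.live - 2]
29. n12.val = -6  [C.live - 23]
30. n1.cnt = 11  [C₁.val * 2 + 23]
31. n1.env = "xup"  ["x" ++ S.wid]
32. n0.wid = "qxup"  ["q" ++ A.env]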